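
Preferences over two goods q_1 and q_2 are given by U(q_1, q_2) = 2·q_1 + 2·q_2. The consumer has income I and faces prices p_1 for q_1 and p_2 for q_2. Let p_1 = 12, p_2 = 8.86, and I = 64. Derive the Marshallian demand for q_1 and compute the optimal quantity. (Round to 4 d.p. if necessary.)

q_2 gives more utility per dollar, so spend all income on q_2: q_2* = I/p_2, q_1* = 0.
Numerically: q_1* = 0, q_2* = 7.2235.

q_1* = 0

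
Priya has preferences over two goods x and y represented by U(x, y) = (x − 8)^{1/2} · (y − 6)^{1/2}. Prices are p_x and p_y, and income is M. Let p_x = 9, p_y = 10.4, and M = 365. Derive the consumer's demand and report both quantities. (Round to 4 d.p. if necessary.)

x* = 20.8111, y* = 17.0865

This is Cobb-Douglas in (x−8, y−6): tangency gives 0.5·p_y·(y−6) = 0.5·p_x·(x−8).
After buying the subsistence bundle (8, 6), a share 0.5 of the remaining income goes to x: x* = 8 + 0.5·(M − 8p_x − 6p_y)/p_x.
Discretionary income = 365 − 8·9 − 6·10.4 = 230.6; x* = 8 + 0.5·230.6/9 = 20.8111; y* = 6 + 0.5·230.6/10.4 = 17.0865.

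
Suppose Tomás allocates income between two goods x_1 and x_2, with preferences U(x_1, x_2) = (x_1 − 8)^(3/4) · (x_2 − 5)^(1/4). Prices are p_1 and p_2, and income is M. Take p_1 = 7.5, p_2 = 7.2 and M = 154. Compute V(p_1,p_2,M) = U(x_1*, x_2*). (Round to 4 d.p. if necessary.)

V = 4.4523

After buying the subsistence bundle (8, 5), a share 0.75 of the remaining income goes to x_1: x_1* = 8 + 0.75·(M − 8p_1 − 5p_2)/p_1.
Discretionary income = 154 − 8·7.5 − 5·7.2 = 58; x_1* = 8 + 0.75·58/7.5 = 13.8; x_2* = 5 + 0.25·58/7.2 = 7.0139.
Utility at the optimum: U(13.8, 7.0139) = 4.4523.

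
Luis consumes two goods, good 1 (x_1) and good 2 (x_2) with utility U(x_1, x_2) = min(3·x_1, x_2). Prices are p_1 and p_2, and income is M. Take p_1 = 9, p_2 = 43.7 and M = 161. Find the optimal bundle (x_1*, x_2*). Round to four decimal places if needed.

x_1* = 1.1492, x_2* = 3.4475

Demand: x_1*(p_1,p_2,M) = M/(p_1 + 3·p_2), x_2* = 3·M/(p_1 + 3·p_2).
Here 9 + 3·43.7 = 140.1, giving x_1* = 1.1492 and x_2* = 3.4475.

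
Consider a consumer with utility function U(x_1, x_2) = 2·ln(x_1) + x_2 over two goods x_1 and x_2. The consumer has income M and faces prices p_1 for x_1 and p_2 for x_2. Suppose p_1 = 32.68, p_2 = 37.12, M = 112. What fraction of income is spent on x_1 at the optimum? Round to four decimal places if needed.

share on x_1 = 0.6629

Set MRS = p_1/p_2: (2/x_1)/1 = p_1/p_2.
So x_1*(p_1,p_2) = 2·p_2/p_1, independent of income; and x_2* = (M − 2·p_2)/p_2.
At the given prices: x_1* = 2·37.12/32.68 = 2.2717, and x_2* = 1.0172.
Expenditure on x_1: 32.68·2.2717 = 74.24; share = 0.6629.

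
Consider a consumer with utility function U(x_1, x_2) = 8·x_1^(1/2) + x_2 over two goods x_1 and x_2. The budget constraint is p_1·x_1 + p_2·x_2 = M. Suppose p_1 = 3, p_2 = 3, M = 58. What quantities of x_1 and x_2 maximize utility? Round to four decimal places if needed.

MU_x_1 = 4/√x_1, MU_x_2 = 1. Tangency: 4/√x_1 = p_1/p_2.
Solve: √x_1 = 4·p_2/p_1, so x_1*(p_1,p_2) = (4·p_2/p_1)², and x_2* = (M − p_1·x_1*)/p_2.
Plugging in: x_1* = (4·3/3)² = 16, x_2* = 3.3333.

x_1* = 16, x_2* = 3.3333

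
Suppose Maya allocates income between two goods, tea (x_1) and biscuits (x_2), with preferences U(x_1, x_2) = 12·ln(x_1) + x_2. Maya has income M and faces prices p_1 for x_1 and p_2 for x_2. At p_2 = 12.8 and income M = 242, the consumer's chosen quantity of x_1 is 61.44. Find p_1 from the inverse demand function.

Set MRS = p_1/p_2: (12/x_1)/1 = p_1/p_2.
So x_1*(p_1,p_2) = 12·p_2/p_1, independent of income; and x_2* = (M − 12·p_2)/p_2.
Set x_1* = 61.44 in the demand function and solve for p_1: p_1 = 2.5.

p_1 = 2.5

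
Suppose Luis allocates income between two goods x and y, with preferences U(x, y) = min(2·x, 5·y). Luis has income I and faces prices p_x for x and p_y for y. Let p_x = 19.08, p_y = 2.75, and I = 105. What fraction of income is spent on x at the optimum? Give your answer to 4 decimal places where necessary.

Leontief preferences: the optimum is at the kink where x/5 = y/2, i.e. y = (2/5)·x.
Budget: p_x·x + p_y·(2/5)·x = I, so (5·p_x + 2·p_y)·x = 5·I.
Demand: x*(p_x,p_y,I) = 5·I/(5·p_x + 2·p_y), y* = 2·I/(5·p_x + 2·p_y).
Here 5·19.08 + 2·2.75 = 100.9, giving x* = 5.2032 and y* = 2.0813.
Expenditure on x: 19.08·5.2032 = 99.2765; share = 0.9455.

share on x = 0.9455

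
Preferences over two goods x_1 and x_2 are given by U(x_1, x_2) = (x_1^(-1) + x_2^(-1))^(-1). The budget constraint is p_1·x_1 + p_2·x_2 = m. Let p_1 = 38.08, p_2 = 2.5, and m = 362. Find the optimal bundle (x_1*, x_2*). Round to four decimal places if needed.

x_1* = 7.5674, x_2* = 29.534

From the CES first-order condition, (x_2/x_1)^(2) = p_1/p_2.
Hence x_2/x_1 = (p_1/p_2)^(1/(2)), i.e. raised to the 0.5 power.
With the ratio pinned down, the budget gives x_1* = m/(p_1 + p_2·(x_2/x_1)) and x_2* = (x_2/x_1)·x_1*.
Numerically x_2/x_1 = 3.902819, so x_1* = 362/(38.08 + 2.5·3.902819) = 7.5674 and x_2* = 3.902819·7.5674 = 29.534.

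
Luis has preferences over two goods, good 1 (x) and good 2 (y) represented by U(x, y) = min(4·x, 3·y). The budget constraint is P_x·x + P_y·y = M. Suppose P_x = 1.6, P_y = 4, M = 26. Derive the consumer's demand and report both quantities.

x* = 3.75, y* = 5

With perfect complements, no substitution: consume in ratio x:y = 3:4.
Budget: P_x·x + P_y·(4/3)·x = M, so (3·P_x + 4·P_y)·x = 3·M.
Demand: x*(P_x,P_y,M) = 3·M/(3·P_x + 4·P_y), y* = 4·M/(3·P_x + 4·P_y).
Here 3·1.6 + 4·4 = 20.8, giving x* = 3.75 and y* = 5.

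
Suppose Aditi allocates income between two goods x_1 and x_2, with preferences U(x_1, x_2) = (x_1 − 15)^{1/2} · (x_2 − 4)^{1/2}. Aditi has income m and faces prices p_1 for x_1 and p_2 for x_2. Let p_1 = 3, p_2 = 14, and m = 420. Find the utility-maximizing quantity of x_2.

Let x_1' = x_1−15, x_2' = x_2−4. MRS = x_2'/x_1' = p_1/p_2.
Substituting into the budget: x_1* = 15 + 0.5·(m − 15·p_1 − 4·p_2)/p_1, and x_2* = 4 + 0.5·(…)/p_2.
Discretionary income = 420 − 15·3 − 4·14 = 319; x_2* = 4 + 0.5·319/14 = 15.3929.

x_2* = 15.3929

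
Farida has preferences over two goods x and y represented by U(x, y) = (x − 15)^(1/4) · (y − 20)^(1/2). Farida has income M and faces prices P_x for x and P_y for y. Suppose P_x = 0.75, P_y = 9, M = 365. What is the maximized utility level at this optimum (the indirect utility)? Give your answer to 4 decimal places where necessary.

Discretionary income = 365 − 15·0.75 − 20·9 = 173.75; x* = 15 + 1/3·173.75/0.75 = 92.2222; y* = 20 + 2/3·173.75/9 = 32.8704.
Utility at the optimum: U(92.2222, 32.8704) = 10.6348.

V = 10.6348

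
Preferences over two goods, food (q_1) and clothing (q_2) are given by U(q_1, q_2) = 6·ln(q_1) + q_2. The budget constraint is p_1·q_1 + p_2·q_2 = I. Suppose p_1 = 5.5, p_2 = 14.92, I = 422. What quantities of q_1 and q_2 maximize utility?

MU_q_1 = 6/q_1, MU_q_2 = 1. Tangency: 6/q_1 = p_1/p_2.
So q_1*(p_1,p_2) = 6·p_2/p_1, independent of income; and q_2* = (I − 6·p_2)/p_2.
At the given prices: q_1* = 6·14.92/5.5 = 16.2764, and q_2* = 22.2842.

q_1* = 16.2764, q_2* = 22.2842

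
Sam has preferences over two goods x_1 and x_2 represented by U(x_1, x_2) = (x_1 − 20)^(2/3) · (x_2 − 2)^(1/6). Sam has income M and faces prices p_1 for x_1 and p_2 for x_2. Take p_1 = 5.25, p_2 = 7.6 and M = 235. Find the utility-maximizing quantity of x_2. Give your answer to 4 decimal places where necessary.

x_2* = 5.0211

MRS = 4·(x_2−2)/(x_1−20). Tangency with p_1/p_2 gives x_2−2 = (1/4)·(p_1/p_2)·(x_1−20).
After buying the subsistence bundle (20, 2), a share 0.8 of the remaining income goes to x_1: x_1* = 20 + 0.8·(M − 20p_1 − 2p_2)/p_1.
Discretionary income = 235 − 20·5.25 − 2·7.6 = 114.8; x_2* = 2 + 0.2·114.8/7.6 = 5.0211.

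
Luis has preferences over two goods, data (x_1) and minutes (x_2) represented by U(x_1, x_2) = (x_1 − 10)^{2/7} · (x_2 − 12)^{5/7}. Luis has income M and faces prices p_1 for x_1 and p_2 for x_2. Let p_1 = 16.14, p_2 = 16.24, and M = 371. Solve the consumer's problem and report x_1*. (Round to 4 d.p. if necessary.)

MRS = (2/5)·(x_2−12)/(x_1−10). Tangency with p_1/p_2 gives x_2−12 = (5/2)·(p_1/p_2)·(x_1−10).
Substituting into the budget: x_1* = 10 + 2/7·(M − 10·p_1 − 12·p_2)/p_1, and x_2* = 12 + 5/7·(…)/p_2.
Discretionary income = 371 − 10·16.14 − 12·16.24 = 14.72; x_1* = 10 + 2/7·14.72/16.14 = 10.2606.

x_1* = 10.2606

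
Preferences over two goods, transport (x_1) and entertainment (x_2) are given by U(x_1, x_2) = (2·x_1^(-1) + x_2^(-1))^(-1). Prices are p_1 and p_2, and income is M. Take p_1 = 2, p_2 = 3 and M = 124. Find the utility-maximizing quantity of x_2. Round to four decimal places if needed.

x_2* = 19.1829

MU_x_1 ∝ 2·x_1^(-2), MU_x_2 ∝ x_2^(-2), so MRS = 2·(x_2/x_1)^(2) = p_1/p_2.
Hence x_2/x_1 = ((1/2)·p_1/p_2)^(1/(2)), i.e. raised to the 0.5 power.
With the ratio pinned down, the budget gives x_1* = M/(p_1 + p_2·(x_2/x_1)) and x_2* = (x_2/x_1)·x_1*.
Numerically x_2/x_1 = 0.57735, so x_1* = 124/(2 + 3·0.57735) = 33.2257 and x_2* = 0.57735·33.2257 = 19.1829.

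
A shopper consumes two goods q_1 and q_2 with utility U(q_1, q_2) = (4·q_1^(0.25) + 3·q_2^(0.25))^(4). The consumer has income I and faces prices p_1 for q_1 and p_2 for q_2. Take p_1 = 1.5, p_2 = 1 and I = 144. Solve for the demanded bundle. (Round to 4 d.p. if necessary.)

q_1* = 53.9316, q_2* = 63.1026

With the ratio pinned down, the budget gives q_1* = I/(p_1 + p_2·(q_2/q_1)) and q_2* = (q_2/q_1)·q_1*.
Numerically q_2/q_1 = 1.170047, so q_1* = 144/(1.5 + 1·1.170047) = 53.9316 and q_2* = 1.170047·53.9316 = 63.1026.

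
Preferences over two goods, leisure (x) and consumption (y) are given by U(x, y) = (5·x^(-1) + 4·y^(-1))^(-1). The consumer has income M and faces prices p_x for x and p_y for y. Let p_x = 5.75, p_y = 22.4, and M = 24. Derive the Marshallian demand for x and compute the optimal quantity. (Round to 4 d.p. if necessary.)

From the CES first-order condition, (5/4)·(y/x)^(2) = p_x/p_y.
Solve for the ratio: y/x = [(4/5)·p_x/p_y]^(0.5).
With the ratio pinned down, the budget gives x* = M/(p_x + p_y·(y/x)) and y* = (y/x)·x*.
Numerically y/x = 0.453163, so x* = 24/(5.75 + 22.4·0.453163) = 1.5094.

x* = 1.5094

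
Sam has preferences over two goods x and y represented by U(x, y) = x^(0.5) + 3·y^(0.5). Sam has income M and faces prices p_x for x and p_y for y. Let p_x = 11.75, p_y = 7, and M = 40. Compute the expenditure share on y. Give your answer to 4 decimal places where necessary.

share on y = 0.9379

MRS = MU_x/MU_y = (1/3)·(y/x)^(0.5). Set equal to p_x/p_y.
Solve for the ratio: y/x = [3·p_x/p_y]^(2).
Substitute y = (y/x)·x into the budget: x* = M/(p_x + p_y·(y/x)).
Numerically y/x = 25.358418, so x* = 40/(11.75 + 7·25.358418) = 0.2114 and y* = 25.358418·0.2114 = 5.3595.
Expenditure on y: 7·5.3595 = 37.5166; share = 0.9379.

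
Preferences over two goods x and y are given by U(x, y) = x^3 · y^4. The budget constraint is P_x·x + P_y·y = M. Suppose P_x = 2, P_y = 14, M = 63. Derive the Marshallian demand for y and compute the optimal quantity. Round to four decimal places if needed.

The MRS is (3/4)·y/x. Set MRS = P_x/P_y.
So 3·P_y·y = 4·P_x·x; combined with the budget, a share 3/7 of income goes to x.
Demand: x*(P_x,P_y,M) = 3/7·M/P_x and y* = 4/7·M/P_y.
At P_x=2, P_y=14, M=63: y* = 4/7·63/14 = 2.5714.

y* = 2.5714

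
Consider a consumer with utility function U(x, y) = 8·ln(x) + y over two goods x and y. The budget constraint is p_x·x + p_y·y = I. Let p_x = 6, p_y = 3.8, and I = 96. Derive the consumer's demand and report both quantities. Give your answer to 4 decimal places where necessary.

Set MRS = p_x/p_y: (8/x)/1 = p_x/p_y.
So x*(p_x,p_y) = 8·p_y/p_x, independent of income; and y* = (I − 8·p_y)/p_y.
At the given prices: x* = 8·3.8/6 = 5.0667, and y* = 17.2632.

x* = 5.0667, y* = 17.2632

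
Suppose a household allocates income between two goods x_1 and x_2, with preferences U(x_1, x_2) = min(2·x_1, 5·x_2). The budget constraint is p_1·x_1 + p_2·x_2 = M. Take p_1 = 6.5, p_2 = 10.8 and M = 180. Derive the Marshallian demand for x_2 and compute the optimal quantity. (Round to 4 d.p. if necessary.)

Demand: x_1*(p_1,p_2,M) = 5·M/(5·p_1 + 2·p_2), x_2* = 2·M/(5·p_1 + 2·p_2).
Here 5·6.5 + 2·10.8 = 54.1, giving x_2* = 6.6543.

x_2* = 6.6543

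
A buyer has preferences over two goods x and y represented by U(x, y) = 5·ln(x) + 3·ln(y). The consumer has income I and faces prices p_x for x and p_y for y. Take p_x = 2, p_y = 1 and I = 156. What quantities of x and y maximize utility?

x* = 48.75, y* = 58.5

Tangency: MRS = (5/3)·y/x = p_x/p_y.
So 5·p_y·y = 3·p_x·x; combined with the budget, a share 0.625 of income goes to x.
Demand: x*(p_x,p_y,I) = 0.625·I/p_x and y* = 0.375·I/p_y.
At p_x=2, p_y=1, I=156: x* = 0.625·156/2 = 48.75, y* = 58.5.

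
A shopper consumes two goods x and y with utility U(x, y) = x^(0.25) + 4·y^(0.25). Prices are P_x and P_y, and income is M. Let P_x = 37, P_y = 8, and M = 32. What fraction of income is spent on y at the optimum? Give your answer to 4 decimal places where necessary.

From the CES first-order condition, (1/4)·(y/x)^(0.75) = P_x/P_y.
Hence y/x = (4·P_x/P_y)^(1/(0.75)), i.e. raised to the 4/3 power.
With the ratio pinned down, the budget gives x* = M/(P_x + P_y·(y/x)) and y* = (y/x)·x*.
Numerically y/x = 48.928545, so x* = 32/(37 + 8·48.928545) = 0.0747 and y* = 48.928545·0.0747 = 3.6546.
Expenditure on y: 8·3.6546 = 29.2364; share = 0.9136.

share on y = 0.9136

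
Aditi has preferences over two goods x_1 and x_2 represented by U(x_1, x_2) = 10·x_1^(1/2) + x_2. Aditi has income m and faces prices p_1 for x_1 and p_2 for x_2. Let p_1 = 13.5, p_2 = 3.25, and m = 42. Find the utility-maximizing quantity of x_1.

x_1* = 1.4489

Solve: √x_1 = 5·p_2/p_1, so x_1*(p_1,p_2) = (5·p_2/p_1)², and x_2* = (m − p_1·x_1*)/p_2.
Plugging in: x_1* = (5·3.25/13.5)² = 1.4489.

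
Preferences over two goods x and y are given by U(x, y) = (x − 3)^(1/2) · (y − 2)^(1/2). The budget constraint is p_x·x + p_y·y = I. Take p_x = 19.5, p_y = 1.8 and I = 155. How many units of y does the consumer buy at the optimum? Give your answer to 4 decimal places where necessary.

y* = 27.8056

Substituting into the budget: x* = 3 + 0.5·(I − 3·p_x − 2·p_y)/p_x, and y* = 2 + 0.5·(…)/p_y.
Discretionary income = 155 − 3·19.5 − 2·1.8 = 92.9; y* = 2 + 0.5·92.9/1.8 = 27.8056.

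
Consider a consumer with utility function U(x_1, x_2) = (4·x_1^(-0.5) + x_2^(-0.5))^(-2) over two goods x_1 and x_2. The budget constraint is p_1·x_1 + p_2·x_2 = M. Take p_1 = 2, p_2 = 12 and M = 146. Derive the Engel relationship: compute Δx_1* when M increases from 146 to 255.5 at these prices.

MRS = MU_x_1/MU_x_2 = 4·(x_2/x_1)^(1.5). Set equal to p_1/p_2.
Hence x_2/x_1 = ((1/4)·p_1/p_2)^(1/(1.5)), i.e. raised to the 2/3 power.
With the ratio pinned down, the budget gives x_1* = M/(p_1 + p_2·(x_2/x_1)) and x_2* = (x_2/x_1)·x_1*.
Numerically x_2/x_1 = 0.120187, so x_1* = 146/(2 + 12·0.120187) = 42.4141.
At M' = 255.5: x_1* = 74.2247. Change: 74.2247 − 42.4141 = 31.8106.

Δx_1* = 31.8106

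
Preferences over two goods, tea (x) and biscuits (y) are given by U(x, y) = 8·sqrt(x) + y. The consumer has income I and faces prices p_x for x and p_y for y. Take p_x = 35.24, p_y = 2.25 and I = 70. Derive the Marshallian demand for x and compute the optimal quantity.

x* = 0.0652

Set MRS = p_x/p_y: 4·x^(−1/2) = p_x/p_y.
Thus x* = (4·p_y/p_x)² — independent of I — with the rest of income spent on y.
Plugging in: x* = (4·2.25/35.24)² = 0.0652.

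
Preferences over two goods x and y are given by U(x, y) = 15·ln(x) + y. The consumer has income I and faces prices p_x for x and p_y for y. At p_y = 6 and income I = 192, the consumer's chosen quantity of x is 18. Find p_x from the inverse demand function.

p_x = 5

MU_x = 15/x, MU_y = 1. Tangency: 15/x = p_x/p_y.
So x*(p_x,p_y) = 15·p_y/p_x, independent of income; and y* = (I − 15·p_y)/p_y.
Set x* = 18 in the demand function and solve for p_x: p_x = 5.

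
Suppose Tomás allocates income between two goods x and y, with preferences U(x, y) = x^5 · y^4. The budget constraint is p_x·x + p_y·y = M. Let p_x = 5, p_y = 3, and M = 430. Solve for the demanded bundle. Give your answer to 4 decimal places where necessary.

The MRS is (5/4)·y/x. Set MRS = p_x/p_y.
Rearranging, p_y·y = (4/5)·p_x·x. Substituting into the budget gives p_x·x·(1 + (4/5)) = M.
Demand: x*(p_x,p_y,M) = 5/9·M/p_x and y* = 4/9·M/p_y.
At p_x=5, p_y=3, M=430: x* = 5/9·430/5 = 47.7778, y* = 63.7037.

x* = 47.7778, y* = 63.7037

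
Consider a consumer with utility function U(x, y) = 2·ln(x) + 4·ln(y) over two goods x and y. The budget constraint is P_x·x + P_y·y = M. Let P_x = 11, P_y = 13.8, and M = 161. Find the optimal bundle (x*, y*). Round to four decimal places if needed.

x* = 4.8788, y* = 7.7778

The MRS is (1/2)·y/x. Set MRS = P_x/P_y.
Rearranging, P_y·y = 2·P_x·x. Substituting into the budget gives P_x·x·(1 + 2) = M.
Demand: x*(P_x,P_y,M) = 1/3·M/P_x and y* = 2/3·M/P_y.
At P_x=11, P_y=13.8, M=161: x* = 1/3·161/11 = 4.8788, y* = 7.7778.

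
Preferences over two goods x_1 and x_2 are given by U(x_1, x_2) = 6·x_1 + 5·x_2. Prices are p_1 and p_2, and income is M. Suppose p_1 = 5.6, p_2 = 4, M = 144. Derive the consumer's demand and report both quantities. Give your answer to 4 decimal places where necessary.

x_1* = 0, x_2* = 36

x_2 gives more utility per dollar, so spend all income on x_2: x_2* = M/p_2, x_1* = 0.
Numerically: x_1* = 0, x_2* = 36.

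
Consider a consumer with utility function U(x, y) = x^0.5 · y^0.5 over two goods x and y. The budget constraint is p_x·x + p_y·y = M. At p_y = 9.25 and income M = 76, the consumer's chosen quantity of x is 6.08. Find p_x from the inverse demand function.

p_x = 6.25

MU_x/MU_y = (0.5·y)/(0.5·x); tangency sets this equal to p_x/p_y.
Rearranging, p_y·y = p_x·x. Substituting into the budget gives p_x·x·(1 + 1) = M.
Demand: x*(p_x,p_y,M) = 0.5·M/p_x and y* = 0.5·M/p_y.
Set x* = 6.08 in the demand function and solve for p_x: p_x = 6.25.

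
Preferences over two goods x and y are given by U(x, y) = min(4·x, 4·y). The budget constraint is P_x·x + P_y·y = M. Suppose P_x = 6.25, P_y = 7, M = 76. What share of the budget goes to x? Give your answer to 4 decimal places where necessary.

Leontief preferences: the optimum is at the kink where x/4 = y/4, i.e. y = x.
Budget: P_x·x + P_y·x = M, so (4·P_x + 4·P_y)·x = 4·M.
Demand: x*(P_x,P_y,M) = 4·M/(4·P_x + 4·P_y), y* = 4·M/(4·P_x + 4·P_y).
Here 4·6.25 + 4·7 = 53, giving x* = 5.7358 and y* = 5.7358.
Expenditure on x: 6.25·5.7358 = 35.8491; share = 0.4717.

share on x = 0.4717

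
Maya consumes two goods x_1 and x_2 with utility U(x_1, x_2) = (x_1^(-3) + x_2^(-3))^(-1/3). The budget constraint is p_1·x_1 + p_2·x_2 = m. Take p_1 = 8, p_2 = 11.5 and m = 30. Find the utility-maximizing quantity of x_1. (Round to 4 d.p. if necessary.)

MRS = MU_x_1/MU_x_2 = (x_2/x_1)^(4). Set equal to p_1/p_2.
Hence x_2/x_1 = (p_1/p_2)^(1/(4)), i.e. raised to the 0.25 power.
Substitute x_2 = (x_2/x_1)·x_1 into the budget: x_1* = m/(p_1 + p_2·(x_2/x_1)).
Numerically x_2/x_1 = 0.913268, so x_1* = 30/(8 + 11.5·0.913268) = 1.6214.

x_1* = 1.6214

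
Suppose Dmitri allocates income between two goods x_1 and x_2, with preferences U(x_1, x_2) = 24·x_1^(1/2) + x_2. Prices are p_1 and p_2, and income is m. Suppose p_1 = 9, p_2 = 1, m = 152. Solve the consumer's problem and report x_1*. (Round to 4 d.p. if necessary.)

MU_x_1 = 12/√x_1, MU_x_2 = 1. Tangency: 12/√x_1 = p_1/p_2.
Solve: √x_1 = 12·p_2/p_1, so x_1*(p_1,p_2) = (12·p_2/p_1)², and x_2* = (m − p_1·x_1*)/p_2.
Plugging in: x_1* = (12·1/9)² = 1.7778.

x_1* = 1.7778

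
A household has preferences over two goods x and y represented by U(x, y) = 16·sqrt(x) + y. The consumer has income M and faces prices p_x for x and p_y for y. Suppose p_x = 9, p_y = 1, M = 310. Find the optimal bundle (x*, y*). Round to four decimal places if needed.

Utility is quasi-linear in y; the FOC for x is 8/√x = p_x/p_y.
Thus x* = (8·p_y/p_x)² — independent of M — with the rest of income spent on y.
Plugging in: x* = (8·1/9)² = 0.7901, y* = 302.8889.

x* = 0.7901, y* = 302.8889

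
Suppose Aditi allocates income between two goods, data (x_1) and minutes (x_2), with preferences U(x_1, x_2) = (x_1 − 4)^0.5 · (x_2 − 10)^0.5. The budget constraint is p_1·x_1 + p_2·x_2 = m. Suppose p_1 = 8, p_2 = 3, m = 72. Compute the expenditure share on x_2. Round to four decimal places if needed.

share on x_2 = 0.4861

Let x_1' = x_1−4, x_2' = x_2−10. MRS = x_2'/x_1' = p_1/p_2.
Substituting into the budget: x_1* = 4 + 0.5·(m − 4·p_1 − 10·p_2)/p_1, and x_2* = 10 + 0.5·(…)/p_2.
Discretionary income = 72 − 4·8 − 10·3 = 10; x_1* = 4 + 0.5·10/8 = 4.625; x_2* = 10 + 0.5·10/3 = 11.6667.
Expenditure on x_2: 3·11.6667 = 35; share = 0.4861.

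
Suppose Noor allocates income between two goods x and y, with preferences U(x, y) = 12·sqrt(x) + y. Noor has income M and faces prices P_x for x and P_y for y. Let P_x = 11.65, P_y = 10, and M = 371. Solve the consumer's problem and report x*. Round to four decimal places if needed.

x* = 26.5247

MU_x = 6/√x, MU_y = 1. Tangency: 6/√x = P_x/P_y.
Solve: √x = 6·P_y/P_x, so x*(P_x,P_y) = (6·P_y/P_x)², and y* = (M − P_x·x*)/P_y.
Plugging in: x* = (6·10/11.65)² = 26.5247.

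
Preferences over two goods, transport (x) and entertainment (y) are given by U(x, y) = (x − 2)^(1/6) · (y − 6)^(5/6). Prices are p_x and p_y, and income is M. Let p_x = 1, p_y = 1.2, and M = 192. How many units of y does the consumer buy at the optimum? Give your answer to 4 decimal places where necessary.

This is Cobb-Douglas in (x−2, y−6): tangency gives 1/6·p_y·(y−6) = 5/6·p_x·(x−2).
Substituting into the budget: x* = 2 + 1/6·(M − 2·p_x − 6·p_y)/p_x, and y* = 6 + 5/6·(…)/p_y.
Discretionary income = 192 − 2·1 − 6·1.2 = 182.8; y* = 6 + 5/6·182.8/1.2 = 132.9444.

y* = 132.9444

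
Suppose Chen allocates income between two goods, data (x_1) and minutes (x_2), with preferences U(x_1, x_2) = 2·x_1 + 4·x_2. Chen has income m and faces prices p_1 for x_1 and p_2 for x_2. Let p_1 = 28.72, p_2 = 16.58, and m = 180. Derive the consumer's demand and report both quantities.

Linear utility — the consumer picks whichever good has higher MU/price: 2/28.72 = 0.0696 vs 4/16.58 = 0.2413.
x_2 gives more utility per dollar, so spend all income on x_2: x_2* = m/p_2, x_1* = 0.
Numerically: x_1* = 0, x_2* = 10.8565.

x_1* = 0, x_2* = 10.8565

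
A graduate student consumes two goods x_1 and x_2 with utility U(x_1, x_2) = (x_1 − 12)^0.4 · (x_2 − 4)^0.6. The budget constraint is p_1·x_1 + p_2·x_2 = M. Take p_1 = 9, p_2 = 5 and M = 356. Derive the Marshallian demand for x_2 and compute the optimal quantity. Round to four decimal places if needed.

x_2* = 31.36

Let x_1' = x_1−12, x_2' = x_2−4. MRS = (2/3)·x_2'/x_1' = p_1/p_2.
After buying the subsistence bundle (12, 4), a share 0.4 of the remaining income goes to x_1: x_1* = 12 + 0.4·(M − 12p_1 − 4p_2)/p_1.
Discretionary income = 356 − 12·9 − 4·5 = 228; x_2* = 4 + 0.6·228/5 = 31.36.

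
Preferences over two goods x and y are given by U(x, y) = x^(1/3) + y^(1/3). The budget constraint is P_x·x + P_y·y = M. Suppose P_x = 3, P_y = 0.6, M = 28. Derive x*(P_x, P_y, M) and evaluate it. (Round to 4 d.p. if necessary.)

x* = 2.8842

From the CES first-order condition, (y/x)^(2/3) = P_x/P_y.
Hence y/x = (P_x/P_y)^(1/(2/3)), i.e. raised to the 1.5 power.
With the ratio pinned down, the budget gives x* = M/(P_x + P_y·(y/x)) and y* = (y/x)·x*.
Numerically y/x = 11.18034, so x* = 28/(3 + 0.6·11.18034) = 2.8842.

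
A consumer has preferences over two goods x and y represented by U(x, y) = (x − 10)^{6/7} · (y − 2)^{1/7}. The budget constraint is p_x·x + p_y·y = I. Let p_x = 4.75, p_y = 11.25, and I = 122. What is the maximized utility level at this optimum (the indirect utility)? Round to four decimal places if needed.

V = 6.4225

Discretionary income = 122 − 10·4.75 − 2·11.25 = 52; x* = 10 + 6/7·52/4.75 = 19.3835; y* = 2 + 1/7·52/11.25 = 2.6603.
Utility at the optimum: U(19.3835, 2.6603) = 6.4225.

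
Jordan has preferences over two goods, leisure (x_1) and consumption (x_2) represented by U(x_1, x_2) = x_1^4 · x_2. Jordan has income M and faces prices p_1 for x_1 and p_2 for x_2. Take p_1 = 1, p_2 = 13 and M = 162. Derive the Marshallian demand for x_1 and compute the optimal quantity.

Demand: x_1*(p_1,p_2,M) = 0.8·M/p_1 and x_2* = 0.2·M/p_2.
At p_1=1, p_2=13, M=162: x_1* = 0.8·162/1 = 129.6.

x_1* = 129.6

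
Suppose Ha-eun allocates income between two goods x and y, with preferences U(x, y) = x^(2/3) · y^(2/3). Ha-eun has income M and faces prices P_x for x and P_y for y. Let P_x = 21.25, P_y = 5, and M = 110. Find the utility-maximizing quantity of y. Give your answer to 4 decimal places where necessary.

y* = 11

Tangency: MRS = y/x = P_x/P_y.
Rearranging, P_y·y = P_x·x. Substituting into the budget gives P_x·x·(1 + 1) = M.
Demand: x*(P_x,P_y,M) = 0.5·M/P_x and y* = 0.5·M/P_y.
At P_x=21.25, P_y=5, M=110: y* = 0.5·110/5 = 11.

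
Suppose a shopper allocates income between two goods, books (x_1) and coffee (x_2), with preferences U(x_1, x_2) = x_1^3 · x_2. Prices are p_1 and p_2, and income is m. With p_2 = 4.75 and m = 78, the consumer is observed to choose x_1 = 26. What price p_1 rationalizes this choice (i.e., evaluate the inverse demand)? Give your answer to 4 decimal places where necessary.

p_1 = 2.25

MU_x_1/MU_x_2 = (3·x_2)/(x_1); tangency sets this equal to p_1/p_2.
So 3·p_2·x_2 = p_1·x_1; combined with the budget, a share 0.75 of income goes to x_1.
Demand: x_1*(p_1,p_2,m) = 0.75·m/p_1 and x_2* = 0.25·m/p_2.
Set x_1* = 26 in the demand function and solve for p_1: p_1 = 2.25.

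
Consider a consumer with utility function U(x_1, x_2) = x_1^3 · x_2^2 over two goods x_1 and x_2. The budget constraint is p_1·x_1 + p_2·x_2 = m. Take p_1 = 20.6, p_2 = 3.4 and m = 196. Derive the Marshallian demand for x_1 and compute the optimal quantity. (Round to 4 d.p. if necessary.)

x_1* = 5.7087

MU_x_1/MU_x_2 = (3·x_2)/(2·x_1); tangency sets this equal to p_1/p_2.
Rearranging, p_2·x_2 = (2/3)·p_1·x_1. Substituting into the budget gives p_1·x_1·(1 + (2/3)) = m.
Demand: x_1*(p_1,p_2,m) = 0.6·m/p_1 and x_2* = 0.4·m/p_2.
At p_1=20.6, p_2=3.4, m=196: x_1* = 0.6·196/20.6 = 5.7087.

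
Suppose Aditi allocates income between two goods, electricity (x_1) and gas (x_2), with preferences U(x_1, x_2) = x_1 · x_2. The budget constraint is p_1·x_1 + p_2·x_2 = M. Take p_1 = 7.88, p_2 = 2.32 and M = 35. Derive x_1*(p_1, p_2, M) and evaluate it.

MU_x_1/MU_x_2 = (x_2)/(x_1); tangency sets this equal to p_1/p_2.
Rearranging, p_2·x_2 = p_1·x_1. Substituting into the budget gives p_1·x_1·(1 + 1) = M.
Demand: x_1*(p_1,p_2,M) = 0.5·M/p_1 and x_2* = 0.5·M/p_2.
At p_1=7.88, p_2=2.32, M=35: x_1* = 0.5·35/7.88 = 2.2208.

x_1* = 2.2208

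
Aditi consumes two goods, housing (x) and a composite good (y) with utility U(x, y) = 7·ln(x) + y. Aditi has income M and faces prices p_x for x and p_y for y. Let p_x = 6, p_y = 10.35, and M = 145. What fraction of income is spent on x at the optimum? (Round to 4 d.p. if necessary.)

So x*(p_x,p_y) = 7·p_y/p_x, independent of income; and y* = (M − 7·p_y)/p_y.
At the given prices: x* = 7·10.35/6 = 12.075, and y* = 7.0097.
Expenditure on x: 6·12.075 = 72.45; share = 0.4997.

share on x = 0.4997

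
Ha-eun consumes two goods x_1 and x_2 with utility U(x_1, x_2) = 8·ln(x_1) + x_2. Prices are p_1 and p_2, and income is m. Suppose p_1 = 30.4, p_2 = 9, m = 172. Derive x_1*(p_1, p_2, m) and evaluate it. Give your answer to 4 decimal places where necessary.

x_1* = 2.3684

MU_x_1 = 8/x_1, MU_x_2 = 1. Tangency: 8/x_1 = p_1/p_2.
So x_1*(p_1,p_2) = 8·p_2/p_1, independent of income; and x_2* = (m − 8·p_2)/p_2.
At the given prices: x_1* = 8·9/30.4 = 2.3684.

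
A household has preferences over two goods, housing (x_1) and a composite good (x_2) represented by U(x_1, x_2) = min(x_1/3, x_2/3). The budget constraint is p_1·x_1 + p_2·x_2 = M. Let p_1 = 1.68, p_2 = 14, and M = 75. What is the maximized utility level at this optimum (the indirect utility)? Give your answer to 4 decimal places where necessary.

V = 1.5944

Demand: x_1*(p_1,p_2,M) = 3·M/(3·p_1 + 3·p_2), x_2* = 3·M/(3·p_1 + 3·p_2).
Here 3·1.68 + 3·14 = 47.04, giving x_1* = 4.7832 and x_2* = 4.7832.
Utility at the optimum: U(4.7832, 4.7832) = 1.5944.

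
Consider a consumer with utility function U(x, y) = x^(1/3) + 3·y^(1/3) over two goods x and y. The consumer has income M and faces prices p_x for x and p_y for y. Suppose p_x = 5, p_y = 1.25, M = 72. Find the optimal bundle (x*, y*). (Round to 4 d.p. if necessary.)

x* = 1.264, y* = 52.544

MRS = MU_x/MU_y = (1/3)·(y/x)^(2/3). Set equal to p_x/p_y.
Solve for the ratio: y/x = [3·p_x/p_y]^(1.5).
Substitute y = (y/x)·x into the budget: x* = M/(p_x + p_y·(y/x)).
Numerically y/x = 41.569219, so x* = 72/(5 + 1.25·41.569219) = 1.264 and y* = 41.569219·1.264 = 52.544.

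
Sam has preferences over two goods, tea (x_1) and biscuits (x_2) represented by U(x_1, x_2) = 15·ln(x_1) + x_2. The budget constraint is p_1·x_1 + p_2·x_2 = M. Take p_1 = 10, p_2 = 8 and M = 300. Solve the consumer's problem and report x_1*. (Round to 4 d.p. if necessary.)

MU_x_1 = 15/x_1, MU_x_2 = 1. Tangency: 15/x_1 = p_1/p_2.
So x_1*(p_1,p_2) = 15·p_2/p_1, independent of income; and x_2* = (M − 15·p_2)/p_2.
At the given prices: x_1* = 15·8/10 = 12.

x_1* = 12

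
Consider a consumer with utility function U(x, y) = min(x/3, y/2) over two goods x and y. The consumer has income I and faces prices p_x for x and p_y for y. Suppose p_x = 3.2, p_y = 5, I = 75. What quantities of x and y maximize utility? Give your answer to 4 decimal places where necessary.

x* = 11.4796, y* = 7.6531

With perfect complements, no substitution: consume in ratio x:y = 3:2.
Budget: p_x·x + p_y·(2/3)·x = I, so (3·p_x + 2·p_y)·x = 3·I.
Demand: x*(p_x,p_y,I) = 3·I/(3·p_x + 2·p_y), y* = 2·I/(3·p_x + 2·p_y).
Here 3·3.2 + 2·5 = 19.6, giving x* = 11.4796 and y* = 7.6531.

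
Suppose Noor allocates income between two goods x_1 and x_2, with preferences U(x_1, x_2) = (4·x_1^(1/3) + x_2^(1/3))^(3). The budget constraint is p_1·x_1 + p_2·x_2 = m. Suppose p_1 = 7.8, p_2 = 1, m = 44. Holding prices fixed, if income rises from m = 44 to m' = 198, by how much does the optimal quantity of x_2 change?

Δx_2* = 39.8503

MRS = MU_x_1/MU_x_2 = 4·(x_2/x_1)^(2/3). Set equal to p_1/p_2.
Solve for the ratio: x_2/x_1 = [(1/4)·p_1/p_2]^(1.5).
With the ratio pinned down, the budget gives x_1* = m/(p_1 + p_2·(x_2/x_1)) and x_2* = (x_2/x_1)·x_1*.
Numerically x_2/x_1 = 2.723027, so x_1* = 44/(7.8 + 1·2.723027) = 4.1813 and x_2* = 2.723027·4.1813 = 11.3858.
At m' = 198: x_2* = 51.2361. Change: 51.2361 − 11.3858 = 39.8503.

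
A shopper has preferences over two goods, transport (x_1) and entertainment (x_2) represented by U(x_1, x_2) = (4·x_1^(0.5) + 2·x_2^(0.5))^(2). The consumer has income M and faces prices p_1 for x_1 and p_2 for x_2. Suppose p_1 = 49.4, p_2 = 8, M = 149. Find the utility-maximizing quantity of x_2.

x_2* = 11.3031

MRS = MU_x_1/MU_x_2 = 2·(x_2/x_1)^(0.5). Set equal to p_1/p_2.
Hence x_2/x_1 = ((1/2)·p_1/p_2)^(1/(0.5)), i.e. raised to the 2 power.
With the ratio pinned down, the budget gives x_1* = M/(p_1 + p_2·(x_2/x_1)) and x_2* = (x_2/x_1)·x_1*.
Numerically x_2/x_1 = 9.532656, so x_1* = 149/(49.4 + 8·9.532656) = 1.1857 and x_2* = 9.532656·1.1857 = 11.3031.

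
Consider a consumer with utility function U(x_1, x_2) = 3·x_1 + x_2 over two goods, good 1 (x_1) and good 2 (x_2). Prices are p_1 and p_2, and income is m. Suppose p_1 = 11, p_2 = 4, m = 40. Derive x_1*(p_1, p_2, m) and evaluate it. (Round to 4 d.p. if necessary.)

Perfect substitutes: compare marginal utility per dollar. 3/p_1 vs 1/p_2 → 0.2727 vs 0.25.
x_1 gives more utility per dollar, so spend all income on x_1: x_1* = m/p_1, x_2* = 0.
Numerically: x_1* = 3.6364, x_2* = 0.

x_1* = 3.6364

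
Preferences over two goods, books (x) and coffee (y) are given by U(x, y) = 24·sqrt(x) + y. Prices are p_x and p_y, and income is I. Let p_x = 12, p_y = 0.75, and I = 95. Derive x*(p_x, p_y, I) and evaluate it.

x* = 0.5625

MU_x = 12/√x, MU_y = 1. Tangency: 12/√x = p_x/p_y.
Thus x* = (12·p_y/p_x)² — independent of I — with the rest of income spent on y.
Plugging in: x* = (12·0.75/12)² = 0.5625.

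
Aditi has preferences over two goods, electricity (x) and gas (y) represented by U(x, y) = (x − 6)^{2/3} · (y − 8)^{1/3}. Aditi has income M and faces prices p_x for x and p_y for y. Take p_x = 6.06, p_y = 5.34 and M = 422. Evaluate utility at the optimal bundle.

V = 31.2317

This is Cobb-Douglas in (x−6, y−8): tangency gives 2/3·p_y·(y−8) = 1/3·p_x·(x−6).
After buying the subsistence bundle (6, 8), a share 2/3 of the remaining income goes to x: x* = 6 + 2/3·(M − 6p_x − 8p_y)/p_x.
Discretionary income = 422 − 6·6.06 − 8·5.34 = 342.92; x* = 6 + 2/3·342.92/6.06 = 43.725; y* = 8 + 1/3·342.92/5.34 = 29.4057.
Utility at the optimum: U(43.725, 29.4057) = 31.2317.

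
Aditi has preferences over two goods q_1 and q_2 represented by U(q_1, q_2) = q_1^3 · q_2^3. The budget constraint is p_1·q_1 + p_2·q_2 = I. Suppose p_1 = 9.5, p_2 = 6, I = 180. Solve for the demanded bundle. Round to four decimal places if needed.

q_1* = 9.4737, q_2* = 15

The MRS is q_2/q_1. Set MRS = p_1/p_2.
Rearranging, p_2·q_2 = p_1·q_1. Substituting into the budget gives p_1·q_1·(1 + 1) = I.
Demand: q_1*(p_1,p_2,I) = 0.5·I/p_1 and q_2* = 0.5·I/p_2.
At p_1=9.5, p_2=6, I=180: q_1* = 0.5·180/9.5 = 9.4737, q_2* = 15.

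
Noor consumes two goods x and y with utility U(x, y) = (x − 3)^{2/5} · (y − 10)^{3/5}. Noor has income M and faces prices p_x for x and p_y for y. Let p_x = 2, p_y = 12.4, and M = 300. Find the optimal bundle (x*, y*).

This is Cobb-Douglas in (x−3, y−10): tangency gives 0.4·p_y·(y−10) = 0.6·p_x·(x−3).
Substituting into the budget: x* = 3 + 0.4·(M − 3·p_x − 10·p_y)/p_x, and y* = 10 + 0.6·(…)/p_y.
Discretionary income = 300 − 3·2 − 10·12.4 = 170; x* = 3 + 0.4·170/2 = 37; y* = 10 + 0.6·170/12.4 = 18.2258.

x* = 37, y* = 18.2258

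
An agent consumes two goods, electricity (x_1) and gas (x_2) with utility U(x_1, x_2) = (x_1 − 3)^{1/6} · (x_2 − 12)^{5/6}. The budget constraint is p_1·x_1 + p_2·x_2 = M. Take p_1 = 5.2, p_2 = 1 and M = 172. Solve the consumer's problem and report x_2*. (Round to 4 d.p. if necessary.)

x_2* = 132.3333

MRS = (1/5)·(x_2−12)/(x_1−3). Tangency with p_1/p_2 gives x_2−12 = 5·(p_1/p_2)·(x_1−3).
Substituting into the budget: x_1* = 3 + 1/6·(M − 3·p_1 − 12·p_2)/p_1, and x_2* = 12 + 5/6·(…)/p_2.
Discretionary income = 172 − 3·5.2 − 12·1 = 144.4; x_2* = 12 + 5/6·144.4/1 = 132.3333.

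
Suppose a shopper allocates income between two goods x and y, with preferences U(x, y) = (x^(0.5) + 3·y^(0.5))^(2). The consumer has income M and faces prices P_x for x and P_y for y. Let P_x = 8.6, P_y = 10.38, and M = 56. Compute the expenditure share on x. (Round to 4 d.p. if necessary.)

share on x = 0.1183

MRS = MU_x/MU_y = (1/3)·(y/x)^(0.5). Set equal to P_x/P_y.
Hence y/x = (3·P_x/P_y)^(1/(0.5)), i.e. raised to the 2 power.
Substitute y = (y/x)·x into the budget: x* = M/(P_x + P_y·(y/x)).
Numerically y/x = 6.177954, so x* = 56/(8.6 + 10.38·6.177954) = 0.77 and y* = 6.177954·0.77 = 4.757.
Expenditure on x: 8.6·0.77 = 6.622; share = 0.1183.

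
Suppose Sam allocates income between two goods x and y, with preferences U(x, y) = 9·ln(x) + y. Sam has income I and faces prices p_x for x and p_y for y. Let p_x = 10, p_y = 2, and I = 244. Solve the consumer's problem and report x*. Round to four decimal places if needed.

Set MRS = p_x/p_y: (9/x)/1 = p_x/p_y.
So x*(p_x,p_y) = 9·p_y/p_x, independent of income; and y* = (I − 9·p_y)/p_y.
At the given prices: x* = 9·2/10 = 1.8.

x* = 1.8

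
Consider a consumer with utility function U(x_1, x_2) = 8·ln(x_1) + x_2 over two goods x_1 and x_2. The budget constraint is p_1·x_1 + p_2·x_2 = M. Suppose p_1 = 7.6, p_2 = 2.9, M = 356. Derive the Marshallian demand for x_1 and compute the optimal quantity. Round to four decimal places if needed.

x_1* = 3.0526

Set MRS = p_1/p_2: (8/x_1)/1 = p_1/p_2.
So x_1*(p_1,p_2) = 8·p_2/p_1, independent of income; and x_2* = (M − 8·p_2)/p_2.
At the given prices: x_1* = 8·2.9/7.6 = 3.0526.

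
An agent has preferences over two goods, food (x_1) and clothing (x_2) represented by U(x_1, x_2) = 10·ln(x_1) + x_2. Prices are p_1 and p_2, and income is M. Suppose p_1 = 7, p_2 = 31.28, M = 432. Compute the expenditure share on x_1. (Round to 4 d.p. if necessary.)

share on x_1 = 0.7241

MU_x_1 = 10/x_1, MU_x_2 = 1. Tangency: 10/x_1 = p_1/p_2.
So x_1*(p_1,p_2) = 10·p_2/p_1, independent of income; and x_2* = (M − 10·p_2)/p_2.
At the given prices: x_1* = 10·31.28/7 = 44.6857, and x_2* = 3.8107.
Expenditure on x_1: 7·44.6857 = 312.8; share = 0.7241.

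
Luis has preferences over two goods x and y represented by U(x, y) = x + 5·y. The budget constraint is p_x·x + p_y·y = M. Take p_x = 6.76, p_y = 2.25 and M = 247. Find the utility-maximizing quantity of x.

Numerically: x* = 0, y* = 109.7778.

x* = 0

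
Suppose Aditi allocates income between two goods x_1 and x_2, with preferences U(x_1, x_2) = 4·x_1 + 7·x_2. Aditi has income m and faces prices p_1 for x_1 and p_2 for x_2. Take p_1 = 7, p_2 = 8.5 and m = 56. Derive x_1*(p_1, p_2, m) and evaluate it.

x_1* = 0

Linear utility — the consumer picks whichever good has higher MU/price: 4/7 = 0.5714 vs 7/8.5 = 0.8235.
x_2 gives more utility per dollar, so spend all income on x_2: x_2* = m/p_2, x_1* = 0.
Numerically: x_1* = 0, x_2* = 6.5882.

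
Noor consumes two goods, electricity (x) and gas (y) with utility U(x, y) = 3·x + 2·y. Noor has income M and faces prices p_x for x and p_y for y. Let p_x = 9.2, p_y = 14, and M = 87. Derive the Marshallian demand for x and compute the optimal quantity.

x* = 9.4565

Linear utility — the consumer picks whichever good has higher MU/price: 3/9.2 = 0.3261 vs 2/14 = 0.1429.
x gives more utility per dollar, so spend all income on x: x* = M/p_x, y* = 0.
Numerically: x* = 9.4565, y* = 0.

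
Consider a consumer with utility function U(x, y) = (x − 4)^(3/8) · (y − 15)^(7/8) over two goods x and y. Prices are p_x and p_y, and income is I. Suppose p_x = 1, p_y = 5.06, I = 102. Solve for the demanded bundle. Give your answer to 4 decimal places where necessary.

MRS = (3/7)·(y−15)/(x−4). Tangency with p_x/p_y gives y−15 = (7/3)·(p_x/p_y)·(x−4).
After buying the subsistence bundle (4, 15), a share 0.3 of the remaining income goes to x: x* = 4 + 0.3·(I − 4p_x − 15p_y)/p_x.
Discretionary income = 102 − 4·1 − 15·5.06 = 22.1; x* = 4 + 0.3·22.1/1 = 10.63; y* = 15 + 0.7·22.1/5.06 = 18.0573.

x* = 10.63, y* = 18.0573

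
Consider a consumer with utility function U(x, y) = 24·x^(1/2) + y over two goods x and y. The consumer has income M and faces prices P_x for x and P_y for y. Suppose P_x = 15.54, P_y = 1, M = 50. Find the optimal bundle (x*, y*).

Set MRS = P_x/P_y: 12·x^(−1/2) = P_x/P_y.
Solve: √x = 12·P_y/P_x, so x*(P_x,P_y) = (12·P_y/P_x)², and y* = (M − P_x·x*)/P_y.
Plugging in: x* = (12·1/15.54)² = 0.5963, y* = 40.7336.

x* = 0.5963, y* = 40.7336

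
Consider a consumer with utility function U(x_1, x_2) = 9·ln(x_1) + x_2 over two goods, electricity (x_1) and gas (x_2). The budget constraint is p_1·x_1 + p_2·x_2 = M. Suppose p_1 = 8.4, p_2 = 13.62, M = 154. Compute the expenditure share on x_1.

share on x_1 = 0.796

Set MRS = p_1/p_2: (9/x_1)/1 = p_1/p_2.
So x_1*(p_1,p_2) = 9·p_2/p_1, independent of income; and x_2* = (M − 9·p_2)/p_2.
At the given prices: x_1* = 9·13.62/8.4 = 14.5929, and x_2* = 2.3069.
Expenditure on x_1: 8.4·14.5929 = 122.58; share = 0.796.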